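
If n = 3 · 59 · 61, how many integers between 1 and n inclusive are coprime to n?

φ(3) = 3 − 1 = 2.
φ(59) = 59 − 1 = 58.
φ(61) = 61 − 1 = 60.
Since φ is multiplicative, φ(10797) = 2 · 58 · 60 = 6960.

6960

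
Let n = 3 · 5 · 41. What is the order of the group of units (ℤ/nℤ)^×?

320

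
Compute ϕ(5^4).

φ(625) = 625 · (1 − 1/5)
       = 625 · 4/5 = 500.

500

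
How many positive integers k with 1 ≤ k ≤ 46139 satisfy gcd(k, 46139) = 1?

42336

First factor: 46139 = 29 × 37 × 43.
φ(29) = 29 − 1 = 28.
φ(37) = 37 − 1 = 36.
φ(43) = 43 − 1 = 42.
Multiply: 28 · 36 · 42 = 42336.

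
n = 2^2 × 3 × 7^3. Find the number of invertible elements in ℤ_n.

1176

φ(4116) = 4116 · (1 − 1/2) · (1 − 1/3) · (1 − 1/7)
       = 4116 · 12/42 = 1176.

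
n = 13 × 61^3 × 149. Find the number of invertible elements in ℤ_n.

396509760

φ(439662197) = 439662197 · (1 − 1/13) · (1 − 1/61) · (1 − 1/149)
       = 439662197 · 106560/118157 = 396509760.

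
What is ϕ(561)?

320

Factor 561: 561 = 3 × 11 × 17.
φ(561) = 561 · (1 − 1/3) · (1 − 1/11) · (1 − 1/17)
       = 561 · 320/561 = 320.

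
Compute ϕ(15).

15 = 3 × 5.
φ(3) = 3 − 1 = 2.
φ(5) = 5 − 1 = 4.
φ(15) = 2 × 4 = 8.

8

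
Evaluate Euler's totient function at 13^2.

φ(169) = 169 · (1 − 1/13)
       = 169 · 12/13 = 156.

156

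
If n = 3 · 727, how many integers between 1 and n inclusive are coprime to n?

φ(2181) = 2181 · (1 − 1/3) · (1 − 1/727)
       = 2181 · 1452/2181 = 1452.

1452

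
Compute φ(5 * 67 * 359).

φ(120265) = 120265 · (1 − 1/5) · (1 − 1/67) · (1 − 1/359)
       = 120265 · 94512/120265 = 94512.

94512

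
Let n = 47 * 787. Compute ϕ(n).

φ(36989) = 36989 · (1 − 1/47) · (1 − 1/787)
       = 36989 · 36156/36989 = 36156.

36156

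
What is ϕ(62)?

First factor: 62 = 2 · 31.
φ(2) = 2 − 1 = 1.
φ(31) = 31 − 1 = 30.
Since φ is multiplicative, φ(62) = 1 · 30 = 30.

30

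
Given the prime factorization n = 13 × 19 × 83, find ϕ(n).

φ(13) = 13 − 1 = 12.
φ(19) = 19 − 1 = 18.
φ(83) = 83 − 1 = 82.
φ(20501) = 12 × 18 × 82 = 17712.

17712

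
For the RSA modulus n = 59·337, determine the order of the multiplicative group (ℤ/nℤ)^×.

19488

For distinct primes, φ(pq) = (p−1)(q−1) = 58 × 336 = 19488.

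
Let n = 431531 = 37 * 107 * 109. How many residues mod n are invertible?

412128

φ(431531) = 431531 · (1 − 1/37) · (1 − 1/107) · (1 − 1/109)
       = 431531 · 412128/431531 = 412128.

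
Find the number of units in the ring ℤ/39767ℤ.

First factor: 39767 = 7 * 13 * 19 * 23.
φ(39767) = 39767 · (1 − 1/7) · (1 − 1/13) · (1 − 1/19) · (1 − 1/23)
       = 39767 · 28512/39767 = 28512.

28512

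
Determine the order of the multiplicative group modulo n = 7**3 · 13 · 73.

φ(325507) = 325507 · (1 − 1/7) · (1 − 1/13) · (1 − 1/73)
       = 325507 · 5184/6643 = 254016.

254016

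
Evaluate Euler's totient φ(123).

80

Prime factorization: 123 = 3 × 41.
φ(3) = 3 − 1 = 2.
φ(41) = 41 − 1 = 40.
Since φ is multiplicative, φ(123) = 2 · 40 = 80.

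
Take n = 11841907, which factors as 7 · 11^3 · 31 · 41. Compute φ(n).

8712000

φ(7) = 7 − 1 = 6.
φ(11^3) = 11^2·(11−1) = 121·10 = 1210.
φ(31) = 31 − 1 = 30.
φ(41) = 41 − 1 = 40.
Since φ is multiplicative, φ(11841907) = 6 · 1210 · 30 · 40 = 8712000.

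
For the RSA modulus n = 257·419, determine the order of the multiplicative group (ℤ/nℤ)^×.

φ(pq) = (p−1)(q−1) = 256 · 418 = 107008.

107008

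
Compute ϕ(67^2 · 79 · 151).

φ(53549281) = 53549281 · (1 − 1/67) · (1 − 1/79) · (1 − 1/151)
       = 53549281 · 772200/799243 = 51737400.

51737400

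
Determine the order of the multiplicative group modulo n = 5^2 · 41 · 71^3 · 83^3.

φ(209765078380925) = 209765078380925 · (1 − 1/5) · (1 − 1/41) · (1 − 1/71) · (1 − 1/83)
       = 209765078380925 · 918400/1208065 = 159468445808000.

159468445808000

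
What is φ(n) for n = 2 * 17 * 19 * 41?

φ(26486) = 26486 · (1 − 1/2) · (1 − 1/17) · (1 − 1/19) · (1 − 1/41)
       = 26486 · 11520/26486 = 11520.

11520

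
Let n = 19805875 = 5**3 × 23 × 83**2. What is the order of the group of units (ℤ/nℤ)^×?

14973200

φ(19805875) = 19805875 · (1 − 1/5) · (1 − 1/23) · (1 − 1/83)
       = 19805875 · 7216/9545 = 14973200.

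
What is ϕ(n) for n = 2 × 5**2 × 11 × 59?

11600

φ(2) = 2 − 1 = 1.
φ(5^2) = 5^1·(5−1) = 5·4 = 20.
φ(11) = 11 − 1 = 10.
φ(59) = 59 − 1 = 58.
Since φ is multiplicative, φ(32450) = 1 · 20 · 10 · 58 = 11600.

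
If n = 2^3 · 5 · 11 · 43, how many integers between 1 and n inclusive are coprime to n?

φ(18920) = 18920 · (1 − 1/2) · (1 − 1/5) · (1 − 1/11) · (1 − 1/43)
       = 18920 · 1680/4730 = 6720.

6720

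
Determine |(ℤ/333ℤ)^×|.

333 = 3^2 × 37.
φ(333) = 333 · (1 − 1/3) · (1 − 1/37)
       = 333 · 72/111 = 216.

216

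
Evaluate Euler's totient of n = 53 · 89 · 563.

φ(2655671) = 2655671 · (1 − 1/53) · (1 − 1/89) · (1 − 1/563)
       = 2655671 · 2571712/2655671 = 2571712.

2571712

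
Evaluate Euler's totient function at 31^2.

930

φ(31^2) = 31^2 − 31^1 = 961 − 31 = 930.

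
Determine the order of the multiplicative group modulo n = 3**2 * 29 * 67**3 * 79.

φ(6201432297) = 6201432297 · (1 − 1/3) · (1 − 1/29) · (1 − 1/67) · (1 − 1/79)
       = 6201432297 · 288288/460491 = 3882374496.

3882374496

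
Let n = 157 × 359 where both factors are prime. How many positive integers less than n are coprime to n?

φ(n) = (p − 1)(q − 1) = (157−1)(359−1) = 156·358 = 55848.

55848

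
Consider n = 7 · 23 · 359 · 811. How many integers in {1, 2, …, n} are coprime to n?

38277360

φ(7) = 7 − 1 = 6.
φ(23) = 23 − 1 = 22.
φ(359) = 359 − 1 = 358.
φ(811) = 811 − 1 = 810.
φ(46874989) = 6 × 22 × 358 × 810 = 38277360.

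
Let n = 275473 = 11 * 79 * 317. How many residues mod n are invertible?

246480

φ(11) = 11 − 1 = 10.
φ(79) = 79 − 1 = 78.
φ(317) = 317 − 1 = 316.
Multiply: 10 · 78 · 316 = 246480.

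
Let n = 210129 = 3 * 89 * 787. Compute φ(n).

φ(3) = 3 − 1 = 2.
φ(89) = 89 − 1 = 88.
φ(787) = 787 − 1 = 786.
Multiply: 2 · 88 · 786 = 138336.

138336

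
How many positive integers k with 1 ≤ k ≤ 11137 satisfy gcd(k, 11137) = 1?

9072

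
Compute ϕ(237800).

89600

Prime factorization: 237800 = 2^3 · 5^2 · 29 · 41.
φ(237800) = 237800 · (1 − 1/2) · (1 − 1/5) · (1 − 1/29) · (1 − 1/41)
       = 237800 · 4480/11890 = 89600.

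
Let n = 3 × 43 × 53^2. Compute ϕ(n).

φ(362361) = 362361 · (1 − 1/3) · (1 − 1/43) · (1 − 1/53)
       = 362361 · 4368/6837 = 231504.

231504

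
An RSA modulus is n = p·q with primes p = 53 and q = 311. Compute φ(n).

φ(16483) = 16483 · (1 − 1/53) · (1 − 1/311)
       = 16483 · 16120/16483 = 16120.

16120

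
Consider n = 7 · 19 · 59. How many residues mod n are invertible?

6264

φ(7) = 7 − 1 = 6.
φ(19) = 19 − 1 = 18.
φ(59) = 59 − 1 = 58.
Multiply: 6 · 18 · 58 = 6264.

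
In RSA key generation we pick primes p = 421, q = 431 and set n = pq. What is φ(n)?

For distinct primes, φ(pq) = (p−1)(q−1) = 420 × 430 = 180600.

180600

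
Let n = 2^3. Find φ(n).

φ(8) = 8 · (1 − 1/2)
       = 8 · 1/2 = 4.

4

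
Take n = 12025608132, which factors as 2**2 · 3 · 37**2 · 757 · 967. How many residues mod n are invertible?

3891017088

φ(2^2) = 2^1·(2−1) = 2·1 = 2.
φ(3) = 3 − 1 = 2.
φ(37^2) = 37^2 − 37^1 = 1369 − 37 = 1332.
φ(757) = 757 − 1 = 756.
φ(967) = 967 − 1 = 966.
Multiply: 2 · 2 · 1332 · 756 · 966 = 3891017088.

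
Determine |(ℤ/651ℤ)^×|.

Factor 651: 651 = 3 × 7 × 31.
φ(651) = 651 · (1 − 1/3) · (1 − 1/7) · (1 − 1/31)
       = 651 · 360/651 = 360.

360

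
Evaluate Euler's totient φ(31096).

Factor 31096: 31096 = 2**3 · 13**2 · 23.
φ(31096) = 31096 · (1 − 1/2) · (1 − 1/13) · (1 − 1/23)
       = 31096 · 264/598 = 13728.

13728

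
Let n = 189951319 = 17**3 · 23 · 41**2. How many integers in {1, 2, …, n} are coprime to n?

166833920

φ(189951319) = 189951319 · (1 − 1/17) · (1 − 1/23) · (1 − 1/41)
       = 189951319 · 14080/16031 = 166833920.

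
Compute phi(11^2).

110

φ(121) = 121 · (1 − 1/11)
       = 121 · 10/11 = 110.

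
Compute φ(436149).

232848

Prime factorization: 436149 = 3^2 * 7^2 * 23 * 43.
φ(436149) = 436149 · (1 − 1/3) · (1 − 1/7) · (1 − 1/23) · (1 − 1/43)
       = 436149 · 11088/20769 = 232848.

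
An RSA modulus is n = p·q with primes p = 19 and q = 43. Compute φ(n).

756

φ(n) = (p − 1)(q − 1) = (19−1)(43−1) = 18·42 = 756.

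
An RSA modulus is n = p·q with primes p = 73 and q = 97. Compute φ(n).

6912

φ(n) = (p − 1)(q − 1) = (73−1)(97−1) = 72·96 = 6912.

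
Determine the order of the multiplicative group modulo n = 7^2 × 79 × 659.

2155608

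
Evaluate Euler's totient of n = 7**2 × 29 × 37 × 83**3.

φ(30062845099) = 30062845099 · (1 − 1/7) · (1 − 1/29) · (1 − 1/37) · (1 − 1/83)
       = 30062845099 · 495936/623413 = 23915521728.

23915521728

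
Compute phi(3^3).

18

φ(3^3) = 3^3 − 3^2 = 27 − 9 = 18.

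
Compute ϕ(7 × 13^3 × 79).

φ(1214941) = 1214941 · (1 − 1/7) · (1 − 1/13) · (1 − 1/79)
       = 1214941 · 5616/7189 = 949104.

949104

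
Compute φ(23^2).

φ(529) = 529 · (1 − 1/23)
       = 529 · 22/23 = 506.

506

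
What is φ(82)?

Factor 82: 82 = 2 · 41.
φ(2) = 2 − 1 = 1.
φ(41) = 41 − 1 = 40.
Since φ is multiplicative, φ(82) = 1 · 40 = 40.

40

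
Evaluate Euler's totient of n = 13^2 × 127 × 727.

φ(13^2) = 13^1·(13−1) = 13·12 = 156.
φ(127) = 127 − 1 = 126.
φ(727) = 727 − 1 = 726.
Since φ is multiplicative, φ(15603601) = 156 · 126 · 726 = 14270256.

14270256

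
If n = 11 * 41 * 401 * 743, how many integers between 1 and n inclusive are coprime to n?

118720000

φ(11) = 11 − 1 = 10.
φ(41) = 41 − 1 = 40.
φ(401) = 401 − 1 = 400.
φ(743) = 743 − 1 = 742.
Since φ is multiplicative, φ(134372293) = 10 · 40 · 400 · 742 = 118720000.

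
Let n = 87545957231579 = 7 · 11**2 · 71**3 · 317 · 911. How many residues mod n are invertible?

φ(87545957231579) = 87545957231579 · (1 − 1/7) · (1 − 1/11) · (1 − 1/71) · (1 − 1/317) · (1 − 1/911)
       = 87545957231579 · 1207752000/1578798529 = 66971056152000.

66971056152000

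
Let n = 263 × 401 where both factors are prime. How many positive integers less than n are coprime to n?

104800

For distinct primes, φ(pq) = (p−1)(q−1) = 262 × 400 = 104800.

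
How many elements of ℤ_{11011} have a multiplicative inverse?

7920

Prime factorization: 11011 = 7 * 11^2 * 13.
φ(11011) = 11011 · (1 − 1/7) · (1 − 1/11) · (1 − 1/13)
       = 11011 · 720/1001 = 7920.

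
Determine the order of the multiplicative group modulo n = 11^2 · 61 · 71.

462000

φ(11^2) = 11^1·(11−1) = 11·10 = 110.
φ(61) = 61 − 1 = 60.
φ(71) = 71 − 1 = 70.
φ(524051) = 110 × 60 × 70 = 462000.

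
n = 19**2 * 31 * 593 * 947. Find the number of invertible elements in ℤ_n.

φ(6284541061) = 6284541061 · (1 − 1/19) · (1 − 1/31) · (1 − 1/593) · (1 − 1/947)
       = 6284541061 · 302417280/330765319 = 5745928320.

5745928320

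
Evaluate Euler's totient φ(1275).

640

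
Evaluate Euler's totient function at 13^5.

342732

φ(13^5) = 13^5 − 13^4 = 371293 − 28561 = 342732.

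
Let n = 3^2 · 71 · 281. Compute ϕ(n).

117600

φ(179559) = 179559 · (1 − 1/3) · (1 − 1/71) · (1 − 1/281)
       = 179559 · 39200/59853 = 117600.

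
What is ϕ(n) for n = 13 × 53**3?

φ(1935401) = 1935401 · (1 − 1/13) · (1 − 1/53)
       = 1935401 · 624/689 = 1752816.

1752816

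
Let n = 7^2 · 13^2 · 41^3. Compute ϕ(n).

440556480

φ(7^2) = 7^2 − 7^1 = 49 − 7 = 42.
φ(13^2) = 13^1·(13−1) = 13·12 = 156.
φ(41^3) = 41^2·(41−1) = 1681·40 = 67240.
Since φ is multiplicative, φ(570734801) = 42 · 156 · 67240 = 440556480.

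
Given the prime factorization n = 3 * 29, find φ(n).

φ(3) = 3 − 1 = 2.
φ(29) = 29 − 1 = 28.
Since φ is multiplicative, φ(87) = 2 · 28 = 56.

56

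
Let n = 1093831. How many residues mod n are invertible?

980352

First factor: 1093831 = 17 · 37^2 · 47.
φ(1093831) = 1093831 · (1 − 1/17) · (1 − 1/37) · (1 − 1/47)
       = 1093831 · 26496/29563 = 980352.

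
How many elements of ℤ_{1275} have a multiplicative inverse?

1275 = 3 · 5^2 · 17.
φ(3) = 3 − 1 = 2.
φ(5^2) = 5^1·(5−1) = 5·4 = 20.
φ(17) = 17 − 1 = 16.
Since φ is multiplicative, φ(1275) = 2 · 20 · 16 = 640.

640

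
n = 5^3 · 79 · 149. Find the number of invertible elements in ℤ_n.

φ(1471375) = 1471375 · (1 − 1/5) · (1 − 1/79) · (1 − 1/149)
       = 1471375 · 46176/58855 = 1154400.

1154400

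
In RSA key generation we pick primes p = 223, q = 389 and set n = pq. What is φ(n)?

For distinct primes, φ(pq) = (p−1)(q−1) = 222 × 388 = 86136.

86136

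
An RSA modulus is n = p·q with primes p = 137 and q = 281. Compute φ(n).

φ(n) = (p − 1)(q − 1) = (137−1)(281−1) = 136·280 = 38080.

38080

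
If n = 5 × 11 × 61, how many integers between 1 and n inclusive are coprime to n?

φ(5) = 5 − 1 = 4.
φ(11) = 11 − 1 = 10.
φ(61) = 61 − 1 = 60.
Multiply: 4 · 10 · 60 = 2400.

2400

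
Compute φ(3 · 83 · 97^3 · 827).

φ(3) = 3 − 1 = 2.
φ(83) = 83 − 1 = 82.
φ(97^3) = 97^2·(97−1) = 9409·96 = 903264.
φ(827) = 827 − 1 = 826.
φ(187940362179) = 2 × 82 × 903264 × 826 = 122359754496.

122359754496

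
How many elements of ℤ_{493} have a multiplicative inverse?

448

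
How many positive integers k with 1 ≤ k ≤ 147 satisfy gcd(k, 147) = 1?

84

Prime factorization: 147 = 3 · 7**2.
φ(147) = 147 · (1 − 1/3) · (1 − 1/7)
       = 147 · 12/21 = 84.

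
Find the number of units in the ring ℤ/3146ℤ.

First factor: 3146 = 2 × 11**2 × 13.
φ(3146) = 3146 · (1 − 1/2) · (1 − 1/11) · (1 − 1/13)
       = 3146 · 120/286 = 1320.

1320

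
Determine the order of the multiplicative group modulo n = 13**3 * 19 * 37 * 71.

91990080

φ(109658861) = 109658861 · (1 − 1/13) · (1 − 1/19) · (1 − 1/37) · (1 − 1/71)
       = 109658861 · 544320/648869 = 91990080.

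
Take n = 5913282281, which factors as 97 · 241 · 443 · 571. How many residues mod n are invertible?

φ(5913282281) = 5913282281 · (1 − 1/97) · (1 − 1/241) · (1 − 1/443) · (1 − 1/571)
       = 5913282281 · 5804697600/5913282281 = 5804697600.

5804697600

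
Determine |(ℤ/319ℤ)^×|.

319 = 11 * 29.
φ(319) = 319 · (1 − 1/11) · (1 − 1/29)
       = 319 · 280/319 = 280.

280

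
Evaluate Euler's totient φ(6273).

Factor 6273: 6273 = 3^2 · 17 · 41.
φ(3^2) = 3^1·(3−1) = 3·2 = 6.
φ(17) = 17 − 1 = 16.
φ(41) = 41 − 1 = 40.
φ(6273) = 6 × 16 × 40 = 3840.

3840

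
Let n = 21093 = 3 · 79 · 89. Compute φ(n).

φ(3) = 3 − 1 = 2.
φ(79) = 79 − 1 = 78.
φ(89) = 89 − 1 = 88.
φ(21093) = 2 × 78 × 88 = 13728.

13728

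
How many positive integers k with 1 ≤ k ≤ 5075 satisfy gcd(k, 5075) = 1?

3360

Prime factorization: 5075 = 5^2 * 7 * 29.
φ(5075) = 5075 · (1 − 1/5) · (1 − 1/7) · (1 − 1/29)
       = 5075 · 672/1015 = 3360.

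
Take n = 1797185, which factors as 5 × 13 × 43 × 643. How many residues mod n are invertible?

1294272

φ(5) = 5 − 1 = 4.
φ(13) = 13 − 1 = 12.
φ(43) = 43 − 1 = 42.
φ(643) = 643 − 1 = 642.
φ(1797185) = 4 × 12 × 42 × 642 = 1294272.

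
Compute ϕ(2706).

800

Prime factorization: 2706 = 2 × 3 × 11 × 41.
φ(2) = 2 − 1 = 1.
φ(3) = 3 − 1 = 2.
φ(11) = 11 − 1 = 10.
φ(41) = 41 − 1 = 40.
Multiply: 1 · 2 · 10 · 40 = 800.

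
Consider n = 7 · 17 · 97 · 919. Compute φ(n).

8460288

φ(10608017) = 10608017 · (1 − 1/7) · (1 − 1/17) · (1 − 1/97) · (1 − 1/919)
       = 10608017 · 8460288/10608017 = 8460288.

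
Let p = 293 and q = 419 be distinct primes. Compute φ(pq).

φ(pq) = (p−1)(q−1) = 292 · 418 = 122056.

122056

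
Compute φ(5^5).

2500

φ(3125) = 3125 · (1 − 1/5)
       = 3125 · 4/5 = 2500.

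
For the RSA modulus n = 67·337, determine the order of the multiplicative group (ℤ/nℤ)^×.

22176

φ(22579) = 22579 · (1 − 1/67) · (1 − 1/337)
       = 22579 · 22176/22579 = 22176.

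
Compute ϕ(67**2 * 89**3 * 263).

807574719072

φ(67^2) = 67^1·(67−1) = 67·66 = 4422.
φ(89^3) = 89^2·(89−1) = 7921·88 = 697048.
φ(263) = 263 − 1 = 262.
Multiply: 4422 · 697048 · 262 = 807574719072.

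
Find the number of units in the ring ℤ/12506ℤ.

Prime factorization: 12506 = 2 · 13^2 · 37.
φ(2) = 2 − 1 = 1.
φ(13^2) = 13^2 − 13^1 = 169 − 13 = 156.
φ(37) = 37 − 1 = 36.
φ(12506) = 1 × 156 × 36 = 5616.

5616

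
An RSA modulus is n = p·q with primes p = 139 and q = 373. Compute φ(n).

51336

φ(139) = 139 − 1 = 138.
φ(373) = 373 − 1 = 372.
Since φ is multiplicative, φ(51847) = 138 · 372 = 51336.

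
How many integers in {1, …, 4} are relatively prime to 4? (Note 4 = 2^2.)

2

φ(2^2) = 2^1·(2−1) = 2·1 = 2.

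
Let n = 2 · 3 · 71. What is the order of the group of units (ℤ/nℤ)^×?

φ(426) = 426 · (1 − 1/2) · (1 − 1/3) · (1 − 1/71)
       = 426 · 140/426 = 140.

140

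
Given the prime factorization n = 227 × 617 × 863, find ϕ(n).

φ(227) = 227 − 1 = 226.
φ(617) = 617 − 1 = 616.
φ(863) = 863 − 1 = 862.
Since φ is multiplicative, φ(120870917) = 226 · 616 · 862 = 120004192.

120004192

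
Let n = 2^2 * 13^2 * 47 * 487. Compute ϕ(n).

6975072

φ(2^2) = 2^1·(2−1) = 2·1 = 2.
φ(13^2) = 13^1·(13−1) = 13·12 = 156.
φ(47) = 47 − 1 = 46.
φ(487) = 487 − 1 = 486.
Since φ is multiplicative, φ(15472964) = 2 · 156 · 46 · 486 = 6975072.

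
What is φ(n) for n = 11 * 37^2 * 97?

1278720

φ(1460723) = 1460723 · (1 − 1/11) · (1 − 1/37) · (1 − 1/97)
       = 1460723 · 34560/39479 = 1278720.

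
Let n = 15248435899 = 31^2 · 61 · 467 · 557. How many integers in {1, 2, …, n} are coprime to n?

14457556800

φ(15248435899) = 15248435899 · (1 − 1/31) · (1 − 1/61) · (1 − 1/467) · (1 − 1/557)
       = 15248435899 · 466372800/491885029 = 14457556800.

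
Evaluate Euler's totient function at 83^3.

564898

φ(571787) = 571787 · (1 − 1/83)
       = 571787 · 82/83 = 564898.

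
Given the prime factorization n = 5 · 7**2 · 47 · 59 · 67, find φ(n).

φ(45518795) = 45518795 · (1 − 1/5) · (1 − 1/7) · (1 − 1/47) · (1 − 1/59) · (1 − 1/67)
       = 45518795 · 4226112/6502685 = 29582784.

29582784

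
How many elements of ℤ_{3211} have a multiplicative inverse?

Factor 3211: 3211 = 13**2 · 19.
φ(3211) = 3211 · (1 − 1/13) · (1 − 1/19)
       = 3211 · 216/247 = 2808.

2808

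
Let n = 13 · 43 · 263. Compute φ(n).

132048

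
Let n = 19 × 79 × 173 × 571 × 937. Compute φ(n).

φ(138932066171) = 138932066171 · (1 − 1/19) · (1 − 1/79) · (1 − 1/173) · (1 − 1/571) · (1 − 1/937)
       = 138932066171 · 128838677760/138932066171 = 128838677760.

128838677760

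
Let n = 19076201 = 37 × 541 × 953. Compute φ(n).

18506880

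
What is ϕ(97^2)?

9312

φ(9409) = 9409 · (1 − 1/97)
       = 9409 · 96/97 = 9312.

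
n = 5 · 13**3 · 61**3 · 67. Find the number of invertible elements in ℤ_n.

119531617920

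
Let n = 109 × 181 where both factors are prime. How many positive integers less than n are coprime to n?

φ(19729) = 19729 · (1 − 1/109) · (1 − 1/181)
       = 19729 · 19440/19729 = 19440.

19440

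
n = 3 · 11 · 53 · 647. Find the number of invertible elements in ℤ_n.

φ(1131603) = 1131603 · (1 − 1/3) · (1 − 1/11) · (1 − 1/53) · (1 − 1/647)
       = 1131603 · 671840/1131603 = 671840.

671840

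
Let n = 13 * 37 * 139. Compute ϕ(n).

φ(66859) = 66859 · (1 − 1/13) · (1 − 1/37) · (1 − 1/139)
       = 66859 · 59616/66859 = 59616.

59616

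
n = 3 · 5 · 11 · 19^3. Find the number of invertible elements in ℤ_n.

519840

φ(1131735) = 1131735 · (1 − 1/3) · (1 − 1/5) · (1 − 1/11) · (1 − 1/19)
       = 1131735 · 1440/3135 = 519840.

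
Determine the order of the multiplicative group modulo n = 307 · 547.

167076

φ(307) = 307 − 1 = 306.
φ(547) = 547 − 1 = 546.
φ(167929) = 306 × 546 = 167076.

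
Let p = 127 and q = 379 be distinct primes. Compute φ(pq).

For distinct primes, φ(pq) = (p−1)(q−1) = 126 × 378 = 47628.

47628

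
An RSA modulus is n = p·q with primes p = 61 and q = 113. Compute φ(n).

6720

φ(n) = (p − 1)(q − 1) = (61−1)(113−1) = 60·112 = 6720.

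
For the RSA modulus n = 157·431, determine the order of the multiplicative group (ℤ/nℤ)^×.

67080

φ(67667) = 67667 · (1 − 1/157) · (1 − 1/431)
       = 67667 · 67080/67667 = 67080.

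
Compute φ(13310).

Prime factorization: 13310 = 2 × 5 × 11^3.
φ(2) = 2 − 1 = 1.
φ(5) = 5 − 1 = 4.
φ(11^3) = 11^3 − 11^2 = 1331 − 121 = 1210.
Since φ is multiplicative, φ(13310) = 1 · 4 · 1210 = 4840.

4840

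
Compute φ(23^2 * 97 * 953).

46244352

φ(48901289) = 48901289 · (1 − 1/23) · (1 − 1/97) · (1 − 1/953)
       = 48901289 · 2010624/2126143 = 46244352.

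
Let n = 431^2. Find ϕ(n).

φ(185761) = 185761 · (1 − 1/431)
       = 185761 · 430/431 = 185330.

185330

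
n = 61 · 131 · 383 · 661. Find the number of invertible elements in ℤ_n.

φ(61) = 61 − 1 = 60.
φ(131) = 131 − 1 = 130.
φ(383) = 383 − 1 = 382.
φ(661) = 661 − 1 = 660.
Since φ is multiplicative, φ(2023025533) = 60 · 130 · 382 · 660 = 1966536000.

1966536000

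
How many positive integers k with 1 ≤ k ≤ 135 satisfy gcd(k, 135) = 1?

72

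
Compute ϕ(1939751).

1548800

First factor: 1939751 = 11^2 · 17 · 23 · 41.
φ(11^2) = 11^2 − 11^1 = 121 − 11 = 110.
φ(17) = 17 − 1 = 16.
φ(23) = 23 − 1 = 22.
φ(41) = 41 − 1 = 40.
Since φ is multiplicative, φ(1939751) = 110 · 16 · 22 · 40 = 1548800.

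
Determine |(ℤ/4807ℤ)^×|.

4807 = 11 * 19 * 23.
φ(4807) = 4807 · (1 − 1/11) · (1 − 1/19) · (1 − 1/23)
       = 4807 · 3960/4807 = 3960.

3960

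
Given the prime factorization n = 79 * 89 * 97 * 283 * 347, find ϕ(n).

64294483968

φ(66973769407) = 66973769407 · (1 − 1/79) · (1 − 1/89) · (1 − 1/97) · (1 − 1/283) · (1 − 1/347)
       = 66973769407 · 64294483968/66973769407 = 64294483968.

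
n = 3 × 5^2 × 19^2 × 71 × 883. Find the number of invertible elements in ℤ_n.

844603200

φ(3) = 3 − 1 = 2.
φ(5^2) = 5^1·(5−1) = 5·4 = 20.
φ(19^2) = 19^2 − 19^1 = 361 − 19 = 342.
φ(71) = 71 − 1 = 70.
φ(883) = 883 − 1 = 882.
φ(1697412975) = 2 × 20 × 342 × 70 × 882 = 844603200.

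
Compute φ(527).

480

Prime factorization: 527 = 17 · 31.
φ(527) = 527 · (1 − 1/17) · (1 − 1/31)
       = 527 · 480/527 = 480.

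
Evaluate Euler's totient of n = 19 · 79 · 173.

241488

φ(19) = 19 − 1 = 18.
φ(79) = 79 − 1 = 78.
φ(173) = 173 − 1 = 172.
Multiply: 18 · 78 · 172 = 241488.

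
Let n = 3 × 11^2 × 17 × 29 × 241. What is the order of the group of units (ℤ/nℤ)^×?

φ(43129119) = 43129119 · (1 − 1/3) · (1 − 1/11) · (1 − 1/17) · (1 − 1/29) · (1 − 1/241)
       = 43129119 · 2150400/3920829 = 23654400.

23654400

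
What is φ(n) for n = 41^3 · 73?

φ(5031233) = 5031233 · (1 − 1/41) · (1 − 1/73)
       = 5031233 · 2880/2993 = 4841280.

4841280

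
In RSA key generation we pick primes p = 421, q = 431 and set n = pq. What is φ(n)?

For distinct primes, φ(pq) = (p−1)(q−1) = 420 × 430 = 180600.

180600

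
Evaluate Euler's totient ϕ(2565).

1296

First factor: 2565 = 3**3 * 5 * 19.
φ(3^3) = 3^3 − 3^2 = 27 − 9 = 18.
φ(5) = 5 − 1 = 4.
φ(19) = 19 − 1 = 18.
φ(2565) = 18 × 4 × 18 = 1296.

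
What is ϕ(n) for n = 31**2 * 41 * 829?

φ(31^2) = 31^1·(31−1) = 31·30 = 930.
φ(41) = 41 − 1 = 40.
φ(829) = 829 − 1 = 828.
Since φ is multiplicative, φ(32663429) = 930 · 40 · 828 = 30801600.

30801600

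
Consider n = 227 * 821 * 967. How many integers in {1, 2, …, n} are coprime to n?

179019120

φ(227) = 227 − 1 = 226.
φ(821) = 821 − 1 = 820.
φ(967) = 967 − 1 = 966.
Since φ is multiplicative, φ(180216889) = 226 · 820 · 966 = 179019120.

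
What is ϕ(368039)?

296352

368039 = 7^3 · 29 · 37.
φ(368039) = 368039 · (1 − 1/7) · (1 − 1/29) · (1 − 1/37)
       = 368039 · 6048/7511 = 296352.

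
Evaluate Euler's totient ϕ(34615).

22176

Factor 34615: 34615 = 5 * 7 * 23 * 43.
φ(34615) = 34615 · (1 − 1/5) · (1 − 1/7) · (1 − 1/23) · (1 − 1/43)
       = 34615 · 22176/34615 = 22176.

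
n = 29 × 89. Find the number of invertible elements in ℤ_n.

φ(29) = 29 − 1 = 28.
φ(89) = 89 − 1 = 88.
Since φ is multiplicative, φ(2581) = 28 · 88 = 2464.

2464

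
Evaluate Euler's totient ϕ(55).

40

First factor: 55 = 5 × 11.
φ(5) = 5 − 1 = 4.
φ(11) = 11 − 1 = 10.
φ(55) = 4 × 10 = 40.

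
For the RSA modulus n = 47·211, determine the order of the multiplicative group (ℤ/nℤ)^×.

9660

φ(n) = (p − 1)(q − 1) = (47−1)(211−1) = 46·210 = 9660.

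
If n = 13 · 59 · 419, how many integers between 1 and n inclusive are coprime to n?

φ(321373) = 321373 · (1 − 1/13) · (1 − 1/59) · (1 − 1/419)
       = 321373 · 290928/321373 = 290928.

290928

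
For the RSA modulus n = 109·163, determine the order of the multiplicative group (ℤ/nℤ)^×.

17496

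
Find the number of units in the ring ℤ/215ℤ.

Factor 215: 215 = 5 · 43.
φ(215) = 215 · (1 − 1/5) · (1 − 1/43)
       = 215 · 168/215 = 168.

168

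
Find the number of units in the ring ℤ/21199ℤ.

Prime factorization: 21199 = 17 · 29 · 43.
φ(17) = 17 − 1 = 16.
φ(29) = 29 − 1 = 28.
φ(43) = 43 − 1 = 42.
Since φ is multiplicative, φ(21199) = 16 · 28 · 42 = 18816.

18816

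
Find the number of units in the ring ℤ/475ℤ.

360

Prime factorization: 475 = 5^2 · 19.
φ(5^2) = 5^2 − 5^1 = 25 − 5 = 20.
φ(19) = 19 − 1 = 18.
Since φ is multiplicative, φ(475) = 20 · 18 = 360.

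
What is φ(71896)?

30240

Factor 71896: 71896 = 2^3 * 11 * 19 * 43.
φ(71896) = 71896 · (1 − 1/2) · (1 − 1/11) · (1 − 1/19) · (1 − 1/43)
       = 71896 · 7560/17974 = 30240.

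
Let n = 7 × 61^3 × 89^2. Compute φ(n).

10491433920

φ(12585415507) = 12585415507 · (1 − 1/7) · (1 − 1/61) · (1 − 1/89)
       = 12585415507 · 31680/38003 = 10491433920.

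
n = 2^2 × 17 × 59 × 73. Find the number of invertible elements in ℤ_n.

φ(292876) = 292876 · (1 − 1/2) · (1 − 1/17) · (1 − 1/59) · (1 − 1/73)
       = 292876 · 66816/146438 = 133632.

133632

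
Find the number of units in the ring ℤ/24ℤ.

8

Factor 24: 24 = 2^3 · 3.
φ(2^3) = 2^2·(2−1) = 4·1 = 4.
φ(3) = 3 − 1 = 2.
φ(24) = 4 × 2 = 8.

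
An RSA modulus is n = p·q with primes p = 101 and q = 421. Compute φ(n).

42000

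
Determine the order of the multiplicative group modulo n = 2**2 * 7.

φ(28) = 28 · (1 − 1/2) · (1 − 1/7)
       = 28 · 6/14 = 12.

12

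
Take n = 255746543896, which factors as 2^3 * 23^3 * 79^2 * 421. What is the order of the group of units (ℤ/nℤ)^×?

φ(2^3) = 2^3 − 2^2 = 8 − 4 = 4.
φ(23^3) = 23^2·(23−1) = 529·22 = 11638.
φ(79^2) = 79^1·(79−1) = 79·78 = 6162.
φ(421) = 421 − 1 = 420.
Since φ is multiplicative, φ(255746543896) = 4 · 11638 · 6162 · 420 = 120478438080.

120478438080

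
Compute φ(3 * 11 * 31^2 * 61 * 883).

984312000

φ(1708157319) = 1708157319 · (1 − 1/3) · (1 − 1/11) · (1 − 1/31) · (1 − 1/61) · (1 − 1/883)
       = 1708157319 · 31752000/55101849 = 984312000.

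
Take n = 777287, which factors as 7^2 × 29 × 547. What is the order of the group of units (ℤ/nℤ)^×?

642096

φ(7^2) = 7^2 − 7^1 = 49 − 7 = 42.
φ(29) = 29 − 1 = 28.
φ(547) = 547 − 1 = 546.
φ(777287) = 42 × 28 × 546 = 642096.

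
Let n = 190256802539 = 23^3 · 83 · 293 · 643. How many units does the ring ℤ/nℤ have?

178899894624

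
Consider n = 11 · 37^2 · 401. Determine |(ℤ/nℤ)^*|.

5328000

φ(6038659) = 6038659 · (1 − 1/11) · (1 − 1/37) · (1 − 1/401)
       = 6038659 · 144000/163207 = 5328000.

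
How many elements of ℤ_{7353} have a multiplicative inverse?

First factor: 7353 = 3^2 * 19 * 43.
φ(3^2) = 3^2 − 3^1 = 9 − 3 = 6.
φ(19) = 19 − 1 = 18.
φ(43) = 43 − 1 = 42.
φ(7353) = 6 × 18 × 42 = 4536.

4536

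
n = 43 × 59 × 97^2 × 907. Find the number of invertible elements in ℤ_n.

φ(21650664131) = 21650664131 · (1 − 1/43) · (1 − 1/59) · (1 − 1/97) · (1 − 1/907)
       = 21650664131 · 211873536/223202723 = 20551732992.

20551732992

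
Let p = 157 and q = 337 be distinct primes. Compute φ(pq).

φ(157) = 157 − 1 = 156.
φ(337) = 337 − 1 = 336.
Multiply: 156 · 336 = 52416.

52416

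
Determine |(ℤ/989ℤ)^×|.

989 = 23 · 43.
φ(23) = 23 − 1 = 22.
φ(43) = 43 − 1 = 42.
Multiply: 22 · 42 = 924.

924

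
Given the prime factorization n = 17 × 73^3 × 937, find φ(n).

5746111488

φ(6196651793) = 6196651793 · (1 − 1/17) · (1 − 1/73) · (1 − 1/937)
       = 6196651793 · 1078272/1162817 = 5746111488.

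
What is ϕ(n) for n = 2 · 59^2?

φ(6962) = 6962 · (1 − 1/2) · (1 − 1/59)
       = 6962 · 58/118 = 3422.

3422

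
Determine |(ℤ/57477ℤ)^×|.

Factor 57477: 57477 = 3 · 7**2 · 17 · 23.
φ(57477) = 57477 · (1 − 1/3) · (1 − 1/7) · (1 − 1/17) · (1 − 1/23)
       = 57477 · 4224/8211 = 29568.

29568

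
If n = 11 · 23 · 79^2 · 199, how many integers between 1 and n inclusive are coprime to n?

φ(11) = 11 − 1 = 10.
φ(23) = 23 − 1 = 22.
φ(79^2) = 79^2 − 79^1 = 6241 − 79 = 6162.
φ(199) = 199 − 1 = 198.
Since φ is multiplicative, φ(314215627) = 10 · 22 · 6162 · 198 = 268416720.

268416720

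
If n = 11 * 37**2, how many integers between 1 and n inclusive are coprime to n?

φ(15059) = 15059 · (1 − 1/11) · (1 − 1/37)
       = 15059 · 360/407 = 13320.

13320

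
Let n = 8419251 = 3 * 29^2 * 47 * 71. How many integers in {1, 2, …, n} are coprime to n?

5229280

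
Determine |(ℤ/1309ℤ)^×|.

960

Prime factorization: 1309 = 7 · 11 · 17.
φ(7) = 7 − 1 = 6.
φ(11) = 11 − 1 = 10.
φ(17) = 17 − 1 = 16.
φ(1309) = 6 × 10 × 16 = 960.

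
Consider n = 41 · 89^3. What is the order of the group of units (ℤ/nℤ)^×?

φ(41) = 41 − 1 = 40.
φ(89^3) = 89^3 − 89^2 = 704969 − 7921 = 697048.
φ(28903729) = 40 × 697048 = 27881920.

27881920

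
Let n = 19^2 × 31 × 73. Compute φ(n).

φ(19^2) = 19^1·(19−1) = 19·18 = 342.
φ(31) = 31 − 1 = 30.
φ(73) = 73 − 1 = 72.
Since φ is multiplicative, φ(816943) = 342 · 30 · 72 = 738720.

738720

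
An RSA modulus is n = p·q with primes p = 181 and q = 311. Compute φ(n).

55800

φ(181) = 181 − 1 = 180.
φ(311) = 311 − 1 = 310.
Since φ is multiplicative, φ(56291) = 180 · 310 = 55800.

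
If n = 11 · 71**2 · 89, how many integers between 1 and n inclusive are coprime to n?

4373600

φ(4935139) = 4935139 · (1 − 1/11) · (1 − 1/71) · (1 − 1/89)
       = 4935139 · 61600/69509 = 4373600.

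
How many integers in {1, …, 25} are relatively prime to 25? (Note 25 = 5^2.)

φ(5^2) = 5^1·(5−1) = 5·4 = 20.

20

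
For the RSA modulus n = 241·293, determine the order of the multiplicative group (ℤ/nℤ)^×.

70080

φ(n) = (p − 1)(q − 1) = (241−1)(293−1) = 240·292 = 70080.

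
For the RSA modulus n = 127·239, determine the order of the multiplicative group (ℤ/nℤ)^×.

29988

φ(pq) = (p−1)(q−1) = 126 · 238 = 29988.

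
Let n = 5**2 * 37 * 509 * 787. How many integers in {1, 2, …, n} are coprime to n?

φ(370539275) = 370539275 · (1 − 1/5) · (1 − 1/37) · (1 − 1/509) · (1 − 1/787)
       = 370539275 · 57497472/74107855 = 287487360.

287487360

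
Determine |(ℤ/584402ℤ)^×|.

219024

584402 = 2 · 7 · 13^3 · 19.
φ(584402) = 584402 · (1 − 1/2) · (1 − 1/7) · (1 − 1/13) · (1 − 1/19)
       = 584402 · 1296/3458 = 219024.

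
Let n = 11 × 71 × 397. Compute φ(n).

277200

φ(11) = 11 − 1 = 10.
φ(71) = 71 − 1 = 70.
φ(397) = 397 − 1 = 396.
φ(310057) = 10 × 70 × 396 = 277200.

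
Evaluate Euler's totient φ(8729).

8729 = 7 · 29 · 43.
φ(8729) = 8729 · (1 − 1/7) · (1 − 1/29) · (1 − 1/43)
       = 8729 · 7056/8729 = 7056.

7056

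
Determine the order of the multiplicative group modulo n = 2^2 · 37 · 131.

9360

φ(19388) = 19388 · (1 − 1/2) · (1 − 1/37) · (1 − 1/131)
       = 19388 · 4680/9694 = 9360.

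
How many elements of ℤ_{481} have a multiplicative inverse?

432

Prime factorization: 481 = 13 · 37.
φ(13) = 13 − 1 = 12.
φ(37) = 37 − 1 = 36.
φ(481) = 12 × 36 = 432.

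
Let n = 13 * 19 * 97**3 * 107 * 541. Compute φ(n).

φ(13) = 13 − 1 = 12.
φ(19) = 19 − 1 = 18.
φ(97^3) = 97^3 − 97^2 = 912673 − 9409 = 903264.
φ(107) = 107 − 1 = 106.
φ(541) = 541 − 1 = 540.
φ(13049479781897) = 12 × 18 × 903264 × 106 × 540 = 11167811573760.

11167811573760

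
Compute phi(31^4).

893730

φ(31^4) = 31^3·(31−1) = 29791·30 = 893730.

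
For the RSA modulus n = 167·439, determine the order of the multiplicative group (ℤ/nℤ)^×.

72708

φ(pq) = (p−1)(q−1) = 166 · 438 = 72708.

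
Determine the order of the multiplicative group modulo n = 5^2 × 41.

800

φ(1025) = 1025 · (1 − 1/5) · (1 − 1/41)
       = 1025 · 160/205 = 800.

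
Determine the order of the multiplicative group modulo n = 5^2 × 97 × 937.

φ(5^2) = 5^1·(5−1) = 5·4 = 20.
φ(97) = 97 − 1 = 96.
φ(937) = 937 − 1 = 936.
Since φ is multiplicative, φ(2272225) = 20 · 96 · 936 = 1797120.

1797120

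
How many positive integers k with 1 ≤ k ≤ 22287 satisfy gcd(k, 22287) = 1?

Prime factorization: 22287 = 3 · 17 · 19 · 23.
φ(3) = 3 − 1 = 2.
φ(17) = 17 − 1 = 16.
φ(19) = 19 − 1 = 18.
φ(23) = 23 − 1 = 22.
φ(22287) = 2 × 16 × 18 × 22 = 12672.

12672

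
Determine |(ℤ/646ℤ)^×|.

Factor 646: 646 = 2 * 17 * 19.
φ(646) = 646 · (1 − 1/2) · (1 − 1/17) · (1 − 1/19)
       = 646 · 288/646 = 288.

288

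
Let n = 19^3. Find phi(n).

φ(6859) = 6859 · (1 − 1/19)
       = 6859 · 18/19 = 6498.

6498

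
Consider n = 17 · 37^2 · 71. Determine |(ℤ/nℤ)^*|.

1491840

φ(17) = 17 − 1 = 16.
φ(37^2) = 37^1·(37−1) = 37·36 = 1332.
φ(71) = 71 − 1 = 70.
φ(1652383) = 16 × 1332 × 70 = 1491840.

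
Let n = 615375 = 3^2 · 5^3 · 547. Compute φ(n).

327600

φ(3^2) = 3^2 − 3^1 = 9 − 3 = 6.
φ(5^3) = 5^3 − 5^2 = 125 − 25 = 100.
φ(547) = 547 − 1 = 546.
Multiply: 6 · 100 · 546 = 327600.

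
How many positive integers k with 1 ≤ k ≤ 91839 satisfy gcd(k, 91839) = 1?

53240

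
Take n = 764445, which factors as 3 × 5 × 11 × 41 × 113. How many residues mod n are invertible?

358400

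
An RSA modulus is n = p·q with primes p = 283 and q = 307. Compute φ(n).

φ(n) = (p − 1)(q − 1) = (283−1)(307−1) = 282·306 = 86292.

86292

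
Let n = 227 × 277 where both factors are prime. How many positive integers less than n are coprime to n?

62376

φ(pq) = (p−1)(q−1) = 226 · 276 = 62376.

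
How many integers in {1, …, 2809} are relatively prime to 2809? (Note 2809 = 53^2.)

φ(53^2) = 53^1·(53−1) = 53·52 = 2756.

2756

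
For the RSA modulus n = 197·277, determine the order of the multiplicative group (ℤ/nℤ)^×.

For distinct primes, φ(pq) = (p−1)(q−1) = 196 × 276 = 54096.

54096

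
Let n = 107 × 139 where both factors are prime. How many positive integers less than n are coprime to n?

14628

φ(n) = (p − 1)(q − 1) = (107−1)(139−1) = 106·138 = 14628.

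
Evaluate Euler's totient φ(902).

First factor: 902 = 2 · 11 · 41.
φ(902) = 902 · (1 − 1/2) · (1 − 1/11) · (1 − 1/41)
       = 902 · 400/902 = 400.

400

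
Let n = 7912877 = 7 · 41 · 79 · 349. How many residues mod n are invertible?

6514560

φ(7) = 7 − 1 = 6.
φ(41) = 41 − 1 = 40.
φ(79) = 79 − 1 = 78.
φ(349) = 349 − 1 = 348.
Since φ is multiplicative, φ(7912877) = 6 · 40 · 78 · 348 = 6514560.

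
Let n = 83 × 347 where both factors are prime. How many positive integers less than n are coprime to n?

For distinct primes, φ(pq) = (p−1)(q−1) = 82 × 346 = 28372.

28372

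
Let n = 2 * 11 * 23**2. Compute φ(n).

5060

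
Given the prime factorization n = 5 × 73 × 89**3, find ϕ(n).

200749824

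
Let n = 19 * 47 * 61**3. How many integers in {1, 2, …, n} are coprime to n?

φ(202694033) = 202694033 · (1 − 1/19) · (1 − 1/47) · (1 − 1/61)
       = 202694033 · 49680/54473 = 184859280.

184859280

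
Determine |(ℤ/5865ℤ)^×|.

2816

Factor 5865: 5865 = 3 · 5 · 17 · 23.
φ(3) = 3 − 1 = 2.
φ(5) = 5 − 1 = 4.
φ(17) = 17 − 1 = 16.
φ(23) = 23 − 1 = 22.
φ(5865) = 2 × 4 × 16 × 22 = 2816.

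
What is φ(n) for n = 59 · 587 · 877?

φ(59) = 59 − 1 = 58.
φ(587) = 587 − 1 = 586.
φ(877) = 877 − 1 = 876.
Multiply: 58 · 586 · 876 = 29773488.

29773488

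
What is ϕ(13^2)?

φ(169) = 169 · (1 − 1/13)
       = 169 · 12/13 = 156.

156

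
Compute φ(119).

96

119 = 7 × 17.
φ(119) = 119 · (1 − 1/7) · (1 − 1/17)
       = 119 · 96/119 = 96.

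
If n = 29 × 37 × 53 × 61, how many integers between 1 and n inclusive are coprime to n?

φ(3469009) = 3469009 · (1 − 1/29) · (1 − 1/37) · (1 − 1/53) · (1 − 1/61)
       = 3469009 · 3144960/3469009 = 3144960.

3144960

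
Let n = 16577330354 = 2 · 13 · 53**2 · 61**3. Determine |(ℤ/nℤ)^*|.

φ(16577330354) = 16577330354 · (1 − 1/2) · (1 − 1/13) · (1 − 1/53) · (1 − 1/61)
       = 16577330354 · 37440/84058 = 7383654720.

7383654720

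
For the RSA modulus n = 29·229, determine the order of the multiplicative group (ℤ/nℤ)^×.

6384

φ(n) = (p − 1)(q − 1) = (29−1)(229−1) = 28·228 = 6384.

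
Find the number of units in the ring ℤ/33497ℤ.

30240

Factor 33497: 33497 = 19 · 41 · 43.
φ(33497) = 33497 · (1 − 1/19) · (1 − 1/41) · (1 − 1/43)
       = 33497 · 30240/33497 = 30240.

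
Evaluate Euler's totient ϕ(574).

240

First factor: 574 = 2 · 7 · 41.
φ(574) = 574 · (1 − 1/2) · (1 − 1/7) · (1 − 1/41)
       = 574 · 240/574 = 240.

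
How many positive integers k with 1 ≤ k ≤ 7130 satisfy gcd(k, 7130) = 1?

2640

Prime factorization: 7130 = 2 * 5 * 23 * 31.
φ(2) = 2 − 1 = 1.
φ(5) = 5 − 1 = 4.
φ(23) = 23 − 1 = 22.
φ(31) = 31 − 1 = 30.
Since φ is multiplicative, φ(7130) = 1 · 4 · 22 · 30 = 2640.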